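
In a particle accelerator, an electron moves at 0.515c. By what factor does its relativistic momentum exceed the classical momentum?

p_rel = γmv, p_class = mv
Ratio = γ = 1/√(1 - 0.515²)
= 1/√(0.734775) = 1.167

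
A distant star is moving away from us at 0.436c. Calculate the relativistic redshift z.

β = 0.436
(1+β)/(1-β) = 1.436/0.564 = 2.5461
√(2.5461) = 1.5957
z = 1.5957 - 1 = 0.5957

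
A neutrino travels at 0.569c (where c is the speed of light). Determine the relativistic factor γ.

v/c = 0.569, so (v/c)² = 0.323761
1 - (v/c)² = 0.676239
γ = 1/√(0.676239) = 1.216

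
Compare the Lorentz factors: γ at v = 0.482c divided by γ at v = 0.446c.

γ₁ = 1/√(1 - 0.482²) = 1.14133
γ₂ = 1/√(1 - 0.446²) = 1.11728
γ₁/γ₂ = 1.14133/1.11728 = 1.022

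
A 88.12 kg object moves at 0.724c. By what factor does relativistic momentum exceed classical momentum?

p_rel = γmv, p_class = mv
Ratio = γ = 1/√(1 - 0.724²) = 1.450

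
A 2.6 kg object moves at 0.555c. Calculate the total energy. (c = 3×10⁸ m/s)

γ = 1/√(1 - 0.555²) = 1.202
mc² = 2.6 × (3×10⁸)² = 2.340×10¹⁷ J
E = γmc² = 1.202 × 2.340×10¹⁷ = 2.813×10¹⁷ J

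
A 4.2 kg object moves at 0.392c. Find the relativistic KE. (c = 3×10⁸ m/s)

γ = 1/√(1 - 0.392²) = 1.087
γ - 1 = 0.08700
KE = (γ-1)mc² = 0.08700 × 4.2 × (3×10⁸)² = 3.289×10¹⁶ J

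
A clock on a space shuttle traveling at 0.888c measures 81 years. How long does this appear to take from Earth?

Proper time Δt₀ = 81 years
γ = 1/√(1 - 0.888²) = 2.17465
Δt = γΔt₀ = 2.17465 × 81 = 176.1 years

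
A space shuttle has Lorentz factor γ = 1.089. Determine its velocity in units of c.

From γ = 1/√(1 - v²/c²):
1/γ² = 1/1.089² = 0.84323
v²/c² = 1 - 0.84323 = 0.15677
v/c = √(0.15677) = 0.3959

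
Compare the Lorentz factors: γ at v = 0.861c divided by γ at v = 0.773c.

γ₁ = 1/√(1 - 0.861²) = 1.966
γ₂ = 1/√(1 - 0.773²) = 1.576
γ₁/γ₂ = 1.966/1.576 = 1.247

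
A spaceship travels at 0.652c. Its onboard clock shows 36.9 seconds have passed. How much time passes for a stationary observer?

Proper time Δt₀ = 36.9 seconds
γ = 1/√(1 - 0.652²) = 1.319
Δt = γΔt₀ = 1.319 × 36.9 = 48.67 seconds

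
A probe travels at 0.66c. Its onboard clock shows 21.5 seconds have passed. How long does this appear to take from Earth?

Proper time Δt₀ = 21.5 seconds
γ = 1/√(1 - 0.66²) = 1.331
Δt = γΔt₀ = 1.331 × 21.5 = 28.62 seconds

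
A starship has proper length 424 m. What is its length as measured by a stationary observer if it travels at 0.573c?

Proper length L₀ = 424 m
γ = 1/√(1 - 0.573²) = 1.220
L = L₀/γ = 424/1.220 = 347.5 m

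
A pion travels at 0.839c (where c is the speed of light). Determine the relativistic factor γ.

v/c = 0.839, so (v/c)² = 0.703921
1 - (v/c)² = 0.296079
γ = 1/√(0.296079) = 1.838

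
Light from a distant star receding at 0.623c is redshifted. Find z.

β = 0.623
(1+β)/(1-β) = 1.623/0.377 = 4.305
√(4.305) = 2.075
z = 2.075 - 1 = 1.075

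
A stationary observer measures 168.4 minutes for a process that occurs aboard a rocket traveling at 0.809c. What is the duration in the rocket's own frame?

Dilated time Δt = 168.4 minutes
γ = 1/√(1 - 0.809²) = 1.7012
Δt₀ = Δt/γ = 168.4/1.7012 = 98.99 minutes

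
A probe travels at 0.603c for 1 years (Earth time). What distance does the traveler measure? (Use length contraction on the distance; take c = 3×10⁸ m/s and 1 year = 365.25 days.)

Earth distance: d = v × t = 0.603c × 1 yr = 5.7088×10¹⁵ m
γ = 1.2535
d' = d/γ = 5.7088×10¹⁵/1.2535 = 4.554×10¹⁵ m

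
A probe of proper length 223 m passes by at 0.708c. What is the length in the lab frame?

Proper length L₀ = 223 m
γ = 1/√(1 - 0.708²) = 1.416
L = L₀/γ = 223/1.416 = 157.5 m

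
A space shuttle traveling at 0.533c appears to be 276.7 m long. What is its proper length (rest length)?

Contracted length L = 276.7 m
γ = 1/√(1 - 0.533²) = 1.1819
L₀ = γL = 1.1819 × 276.7 = 327.0 m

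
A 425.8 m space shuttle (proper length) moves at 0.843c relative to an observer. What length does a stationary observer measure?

Proper length L₀ = 425.8 m
γ = 1/√(1 - 0.843²) = 1.859
L = L₀/γ = 425.8/1.859 = 229.0 m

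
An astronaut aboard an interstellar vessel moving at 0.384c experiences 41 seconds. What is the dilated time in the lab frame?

Proper time Δt₀ = 41 seconds
γ = 1/√(1 - 0.384²) = 1.083
Δt = γΔt₀ = 1.083 × 41 = 44.40 seconds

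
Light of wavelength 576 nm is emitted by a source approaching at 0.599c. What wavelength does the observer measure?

β = 0.599
Wavelength Doppler factor = √(0.401/1.599) = √(0.25078) = 0.50078
λ_obs = 576 × 0.50078 = 288.4 nm (blueshift)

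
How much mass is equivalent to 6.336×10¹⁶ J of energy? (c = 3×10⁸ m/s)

From E = mc², we get m = E/c²
c² = (3×10⁸)² = 9×10¹⁶ m²/s²
m = 6.336×10¹⁶ / 9×10¹⁶ = 0.7040 kg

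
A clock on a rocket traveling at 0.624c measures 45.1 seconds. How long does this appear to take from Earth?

Proper time Δt₀ = 45.1 seconds
γ = 1/√(1 - 0.624²) = 1.279714
Δt = γΔt₀ = 1.279714 × 45.1 = 57.72 seconds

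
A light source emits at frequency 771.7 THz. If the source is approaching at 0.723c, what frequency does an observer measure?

β = v/c = 0.723
(1+β)/(1-β) = 1.723/0.277 = 6.220
Doppler factor = √(6.220) = 2.494
f_obs = 771.7 × 2.494 = 1925 THz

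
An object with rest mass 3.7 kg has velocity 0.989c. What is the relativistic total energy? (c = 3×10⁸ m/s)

γ = 1/√(1 - 0.989²) = 6.761
mc² = 3.7 × (3×10⁸)² = 3.330×10¹⁷ J
E = γmc² = 6.761 × 3.330×10¹⁷ = 2.251×10¹⁸ J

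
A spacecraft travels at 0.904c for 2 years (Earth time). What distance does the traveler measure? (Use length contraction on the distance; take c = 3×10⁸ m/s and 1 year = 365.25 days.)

Earth distance: d = v × t = 0.904c × 2 yr = 1.7117×10¹⁶ m
γ = 2.3390
d' = d/γ = 1.7117×10¹⁶/2.3390 = 7.318×10¹⁵ m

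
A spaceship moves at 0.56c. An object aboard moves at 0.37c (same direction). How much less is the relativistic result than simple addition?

Classical: u' + v = 0.37 + 0.56 = 0.93c
Relativistic: u = (0.37 + 0.56)/(1 + 0.2072) = 0.93/1.2072 = 0.7704c
Difference: 0.93 - 0.7704 = 0.1596c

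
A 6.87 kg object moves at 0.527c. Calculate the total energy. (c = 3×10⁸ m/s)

γ = 1/√(1 - 0.527²) = 1.17666
mc² = 6.87 × (3×10⁸)² = 6.183×10¹⁷ J
E = γmc² = 1.17666 × 6.183×10¹⁷ = 7.275×10¹⁷ J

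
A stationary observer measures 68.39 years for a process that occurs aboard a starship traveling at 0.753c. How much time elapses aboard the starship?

Dilated time Δt = 68.39 years
γ = 1/√(1 - 0.753²) = 1.5197
Δt₀ = Δt/γ = 68.39/1.5197 = 45.00 years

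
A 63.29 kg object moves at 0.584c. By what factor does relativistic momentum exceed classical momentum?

p_rel = γmv, p_class = mv
Ratio = γ = 1/√(1 - 0.584²) = 1.232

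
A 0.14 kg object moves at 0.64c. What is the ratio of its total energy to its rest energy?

E = γmc², E₀ = mc²
E/E₀ = γ = 1/√(1 - 0.64²) = 1.301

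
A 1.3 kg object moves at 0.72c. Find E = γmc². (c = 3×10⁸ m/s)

γ = 1/√(1 - 0.72²) = 1.441
mc² = 1.3 × (3×10⁸)² = 1.170×10¹⁷ J
E = γmc² = 1.441 × 1.170×10¹⁷ = 1.686×10¹⁷ J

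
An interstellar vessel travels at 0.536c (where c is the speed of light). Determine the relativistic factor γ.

v/c = 0.536, so (v/c)² = 0.287296
1 - (v/c)² = 0.712704
γ = 1/√(0.712704) = 1.185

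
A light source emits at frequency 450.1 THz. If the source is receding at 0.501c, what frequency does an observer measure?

β = v/c = 0.501
(1-β)/(1+β) = 0.499/1.501 = 0.33245
Doppler factor = √(0.33245) = 0.5766
f_obs = 450.1 × 0.5766 = 259.5 THz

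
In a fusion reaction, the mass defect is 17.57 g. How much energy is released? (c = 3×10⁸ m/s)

Convert mass defect: Δm = 17.57 g = 0.01757 kg
E = Δm·c² = 0.01757 × (3×10⁸)²
= 0.01757 × 9×10¹⁶ = 1.581×10¹⁵ J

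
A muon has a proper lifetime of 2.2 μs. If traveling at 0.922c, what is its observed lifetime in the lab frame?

Proper lifetime τ₀ = 2.2 μs
γ = 1/√(1 - 0.922²) = 2.5827
τ = γτ₀ = 2.5827 × 2.2 μs = 5.682 μs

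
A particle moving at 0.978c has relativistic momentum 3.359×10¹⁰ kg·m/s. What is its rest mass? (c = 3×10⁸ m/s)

γ = 1/√(1 - 0.978²) = 4.794
v = 0.978 × 3×10⁸ = 2.934×10⁸ m/s
m = p/(γv) = 3.359×10¹⁰/(4.794 × 2.934×10⁸) = 23.88 kg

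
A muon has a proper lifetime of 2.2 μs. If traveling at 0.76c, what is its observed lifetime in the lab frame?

Proper lifetime τ₀ = 2.2 μs
γ = 1/√(1 - 0.76²) = 1.5386
τ = γτ₀ = 1.5386 × 2.2 μs = 3.385 μs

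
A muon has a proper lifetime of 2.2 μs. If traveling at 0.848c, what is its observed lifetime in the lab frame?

Proper lifetime τ₀ = 2.2 μs
γ = 1/√(1 - 0.848²) = 1.887
τ = γτ₀ = 1.887 × 2.2 μs = 4.151 μs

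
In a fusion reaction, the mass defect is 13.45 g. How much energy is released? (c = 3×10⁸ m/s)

Convert mass defect: Δm = 13.45 g = 0.01345 kg
E = Δm·c² = 0.01345 × (3×10⁸)²
= 0.01345 × 9×10¹⁶ = 1.211×10¹⁵ J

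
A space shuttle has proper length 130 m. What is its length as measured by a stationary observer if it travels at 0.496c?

Proper length L₀ = 130 m
γ = 1/√(1 - 0.496²) = 1.1516
L = L₀/γ = 130/1.1516 = 112.9 m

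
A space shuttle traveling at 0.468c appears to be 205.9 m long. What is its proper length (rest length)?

Contracted length L = 205.9 m
γ = 1/√(1 - 0.468²) = 1.1316
L₀ = γL = 1.1316 × 205.9 = 233.0 m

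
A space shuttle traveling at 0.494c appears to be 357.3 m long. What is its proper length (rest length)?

Contracted length L = 357.3 m
γ = 1/√(1 - 0.494²) = 1.150
L₀ = γL = 1.150 × 357.3 = 410.9 m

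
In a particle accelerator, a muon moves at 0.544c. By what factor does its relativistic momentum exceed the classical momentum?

p_rel = γmv, p_class = mv
Ratio = γ = 1/√(1 - 0.544²)
= 1/√(0.704064) = 1.192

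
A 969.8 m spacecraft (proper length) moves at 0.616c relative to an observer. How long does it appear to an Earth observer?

Proper length L₀ = 969.8 m
γ = 1/√(1 - 0.616²) = 1.2694
L = L₀/γ = 969.8/1.2694 = 764.0 m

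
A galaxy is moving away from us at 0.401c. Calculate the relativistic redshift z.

β = 0.401
(1+β)/(1-β) = 1.401/0.599 = 2.3389
√(2.3389) = 1.5293
z = 1.5293 - 1 = 0.5293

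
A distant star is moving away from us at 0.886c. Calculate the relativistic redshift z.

β = 0.886
(1+β)/(1-β) = 1.886/0.114 = 16.54
√(16.54) = 4.067
z = 4.067 - 1 = 3.067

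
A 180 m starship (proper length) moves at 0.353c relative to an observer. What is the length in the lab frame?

Proper length L₀ = 180 m
γ = 1/√(1 - 0.353²) = 1.069
L = L₀/γ = 180/1.069 = 168.4 m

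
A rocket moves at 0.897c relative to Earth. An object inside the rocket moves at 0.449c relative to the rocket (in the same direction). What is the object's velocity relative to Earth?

u = (u' + v)/(1 + u'v/c²)
Numerator: 0.449 + 0.897 = 1.346
Denominator: 1 + 0.402753 = 1.402753
u = 1.346/1.402753 = 0.9595c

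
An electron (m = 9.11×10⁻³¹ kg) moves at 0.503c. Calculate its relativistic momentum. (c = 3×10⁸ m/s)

γ = 1/√(1 - 0.503²) = 1.157
v = 0.503 × 3×10⁸ = 1.509×10⁸ m/s
p = γmv = 1.157 × 9.11×10⁻³¹ × 1.509×10⁸ = 1.591×10⁻²² kg·m/s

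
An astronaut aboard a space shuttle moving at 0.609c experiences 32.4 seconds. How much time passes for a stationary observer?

Proper time Δt₀ = 32.4 seconds
γ = 1/√(1 - 0.609²) = 1.2608
Δt = γΔt₀ = 1.2608 × 32.4 = 40.85 seconds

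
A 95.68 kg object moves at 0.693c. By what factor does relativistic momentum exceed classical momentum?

p_rel = γmv, p_class = mv
Ratio = γ = 1/√(1 - 0.693²) = 1.387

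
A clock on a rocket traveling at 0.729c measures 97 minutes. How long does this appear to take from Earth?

Proper time Δt₀ = 97 minutes
γ = 1/√(1 - 0.729²) = 1.461
Δt = γΔt₀ = 1.461 × 97 = 141.7 minutes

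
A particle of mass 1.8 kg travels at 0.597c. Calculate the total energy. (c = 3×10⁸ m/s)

γ = 1/√(1 - 0.597²) = 1.2465
mc² = 1.8 × (3×10⁸)² = 1.620×10¹⁷ J
E = γmc² = 1.2465 × 1.620×10¹⁷ = 2.019×10¹⁷ J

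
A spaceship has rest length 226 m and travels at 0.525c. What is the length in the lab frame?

Proper length L₀ = 226 m
γ = 1/√(1 - 0.525²) = 1.175
L = L₀/γ = 226/1.175 = 192.3 m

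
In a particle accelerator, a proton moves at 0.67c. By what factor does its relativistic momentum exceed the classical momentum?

p_rel = γmv, p_class = mv
Ratio = γ = 1/√(1 - 0.67²)
= 1/√(0.5511) = 1.347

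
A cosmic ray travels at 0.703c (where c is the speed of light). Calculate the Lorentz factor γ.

v/c = 0.703, so (v/c)² = 0.494209
1 - (v/c)² = 0.505791
γ = 1/√(0.505791) = 1.406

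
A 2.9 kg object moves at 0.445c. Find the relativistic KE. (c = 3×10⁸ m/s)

γ = 1/√(1 - 0.445²) = 1.11666
γ - 1 = 0.11666
KE = (γ-1)mc² = 0.11666 × 2.9 × (3×10⁸)² = 3.045×10¹⁶ J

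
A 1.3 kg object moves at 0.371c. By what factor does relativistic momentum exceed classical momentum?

p_rel = γmv, p_class = mv
Ratio = γ = 1/√(1 - 0.371²) = 1.077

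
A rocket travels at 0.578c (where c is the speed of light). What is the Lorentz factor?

v/c = 0.578, so (v/c)² = 0.334084
1 - (v/c)² = 0.665916
γ = 1/√(0.665916) = 1.225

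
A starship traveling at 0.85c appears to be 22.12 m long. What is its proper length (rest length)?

Contracted length L = 22.12 m
γ = 1/√(1 - 0.85²) = 1.8983
L₀ = γL = 1.8983 × 22.12 = 41.99 m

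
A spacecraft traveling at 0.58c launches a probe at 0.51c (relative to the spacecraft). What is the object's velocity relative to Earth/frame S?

u = (u' + v)/(1 + u'v/c²)
Numerator: 0.51 + 0.58 = 1.09
Denominator: 1 + 0.2958 = 1.2958
u = 1.09/1.2958 = 0.8412c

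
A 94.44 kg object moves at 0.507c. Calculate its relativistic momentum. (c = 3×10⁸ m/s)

γ = 1/√(1 - 0.507²) = 1.160
v = 0.507 × 3×10⁸ = 1.521×10⁸ m/s
p = γmv = 1.160 × 94.44 × 1.521×10⁸ = 1.666×10¹⁰ kg·m/s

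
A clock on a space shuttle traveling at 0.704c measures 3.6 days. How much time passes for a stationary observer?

Proper time Δt₀ = 3.6 days
γ = 1/√(1 - 0.704²) = 1.408
Δt = γΔt₀ = 1.408 × 3.6 = 5.069 days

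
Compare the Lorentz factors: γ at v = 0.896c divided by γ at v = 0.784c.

γ₁ = 1/√(1 - 0.896²) = 2.252
γ₂ = 1/√(1 - 0.784²) = 1.611
γ₁/γ₂ = 2.252/1.611 = 1.398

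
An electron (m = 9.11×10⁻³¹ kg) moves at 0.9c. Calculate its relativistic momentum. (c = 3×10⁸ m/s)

γ = 1/√(1 - 0.9²) = 2.294
v = 0.9 × 3×10⁸ = 2.700×10⁸ m/s
p = γmv = 2.294 × 9.11×10⁻³¹ × 2.700×10⁸ = 5.643×10⁻²² kg·m/s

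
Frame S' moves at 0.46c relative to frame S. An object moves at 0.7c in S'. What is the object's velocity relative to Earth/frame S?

u = (u' + v)/(1 + u'v/c²)
Numerator: 0.7 + 0.46 = 1.16
Denominator: 1 + 0.322 = 1.322
u = 1.16/1.322 = 0.8775c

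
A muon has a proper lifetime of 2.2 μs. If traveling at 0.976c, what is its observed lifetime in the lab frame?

Proper lifetime τ₀ = 2.2 μs
γ = 1/√(1 - 0.976²) = 4.592
τ = γτ₀ = 4.592 × 2.2 μs = 10.10 μs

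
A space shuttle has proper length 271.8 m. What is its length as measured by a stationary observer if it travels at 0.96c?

Proper length L₀ = 271.8 m
γ = 1/√(1 - 0.96²) = 3.5714
L = L₀/γ = 271.8/3.5714 = 76.10 m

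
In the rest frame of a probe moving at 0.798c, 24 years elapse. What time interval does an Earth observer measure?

Proper time Δt₀ = 24 years
γ = 1/√(1 - 0.798²) = 1.659
Δt = γΔt₀ = 1.659 × 24 = 39.82 years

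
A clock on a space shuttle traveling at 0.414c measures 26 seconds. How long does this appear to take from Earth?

Proper time Δt₀ = 26 seconds
γ = 1/√(1 - 0.414²) = 1.0986
Δt = γΔt₀ = 1.0986 × 26 = 28.56 seconds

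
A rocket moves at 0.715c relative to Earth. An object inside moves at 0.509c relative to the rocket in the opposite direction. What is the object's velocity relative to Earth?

Object's velocity in rocket frame is u' = -0.509c
u = (u' + v)/(1 + u'v/c²) = (v - 0.509)/(1 - 0.509·v/c²)
Numerator: 0.715 - 0.509 = 0.206
Denominator: 1 - 0.363935 = 0.636065
u = 0.206/0.636065 = 0.3239c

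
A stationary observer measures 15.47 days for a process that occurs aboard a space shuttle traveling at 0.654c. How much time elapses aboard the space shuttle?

Dilated time Δt = 15.47 days
γ = 1/√(1 - 0.654²) = 1.322
Δt₀ = Δt/γ = 15.47/1.322 = 11.70 days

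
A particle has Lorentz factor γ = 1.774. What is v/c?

From γ = 1/√(1 - v²/c²):
1/γ² = 1/1.774² = 0.3178
v²/c² = 1 - 0.3178 = 0.6822
v/c = √(0.6822) = 0.8260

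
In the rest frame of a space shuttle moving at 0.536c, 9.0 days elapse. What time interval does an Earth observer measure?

Proper time Δt₀ = 9.0 days
γ = 1/√(1 - 0.536²) = 1.1845
Δt = γΔt₀ = 1.1845 × 9.0 = 10.66 days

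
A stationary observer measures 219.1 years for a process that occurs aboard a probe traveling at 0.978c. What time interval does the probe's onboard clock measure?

Dilated time Δt = 219.1 years
γ = 1/√(1 - 0.978²) = 4.79375
Δt₀ = Δt/γ = 219.1/4.79375 = 45.71 years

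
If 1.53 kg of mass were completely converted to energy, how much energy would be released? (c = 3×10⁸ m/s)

Using E = mc²:
c² = (3×10⁸)² = 9×10¹⁶ m²/s²
E = 1.53 × 9×10¹⁶ = 1.377×10¹⁷ J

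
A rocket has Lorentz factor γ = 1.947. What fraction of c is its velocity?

From γ = 1/√(1 - v²/c²):
1/γ² = 1/1.947² = 0.2638
v²/c² = 1 - 0.2638 = 0.7362
v/c = √(0.7362) = 0.8580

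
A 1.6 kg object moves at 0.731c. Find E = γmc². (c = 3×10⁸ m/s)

γ = 1/√(1 - 0.731²) = 1.465
mc² = 1.6 × (3×10⁸)² = 1.440×10¹⁷ J
E = γmc² = 1.465 × 1.440×10¹⁷ = 2.110×10¹⁷ J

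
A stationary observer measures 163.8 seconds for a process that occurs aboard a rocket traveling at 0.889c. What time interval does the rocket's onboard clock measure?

Dilated time Δt = 163.8 seconds
γ = 1/√(1 - 0.889²) = 2.1838
Δt₀ = Δt/γ = 163.8/2.1838 = 75.01 seconds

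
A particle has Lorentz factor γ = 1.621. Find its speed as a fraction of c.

From γ = 1/√(1 - v²/c²):
1/γ² = 1/1.621² = 0.3806
v²/c² = 1 - 0.3806 = 0.6194
v/c = √(0.6194) = 0.7870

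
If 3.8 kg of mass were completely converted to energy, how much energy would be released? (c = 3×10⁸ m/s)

Using E = mc²:
c² = (3×10⁸)² = 9×10¹⁶ m²/s²
E = 3.8 × 9×10¹⁶ = 3.420×10¹⁷ J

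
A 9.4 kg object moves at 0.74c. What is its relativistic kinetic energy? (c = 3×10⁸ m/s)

γ = 1/√(1 - 0.74²) = 1.4868
γ - 1 = 0.4868
KE = (γ-1)mc² = 0.4868 × 9.4 × (3×10⁸)² = 4.118×10¹⁷ J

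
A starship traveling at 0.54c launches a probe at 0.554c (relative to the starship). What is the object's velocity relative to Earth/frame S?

u = (u' + v)/(1 + u'v/c²)
Numerator: 0.554 + 0.54 = 1.094
Denominator: 1 + 0.29916 = 1.29916
u = 1.094/1.29916 = 0.8421c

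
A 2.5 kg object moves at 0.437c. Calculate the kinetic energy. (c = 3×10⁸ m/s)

γ = 1/√(1 - 0.437²) = 1.11178
γ - 1 = 0.11178
KE = (γ-1)mc² = 0.11178 × 2.5 × (3×10⁸)² = 2.515×10¹⁶ J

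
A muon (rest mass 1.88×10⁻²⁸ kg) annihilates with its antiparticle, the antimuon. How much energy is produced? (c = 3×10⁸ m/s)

Both particles have the same rest mass, so total mass = 2m
E = 2m·c² = 2 × 1.88×10⁻²⁸ × (3×10⁸)²
= 2 × 1.88×10⁻²⁸ × 9×10¹⁶
= 3.384×10⁻¹¹ J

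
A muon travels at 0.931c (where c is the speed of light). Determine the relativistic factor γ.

v/c = 0.931, so (v/c)² = 0.866761
1 - (v/c)² = 0.133239
γ = 1/√(0.133239) = 2.740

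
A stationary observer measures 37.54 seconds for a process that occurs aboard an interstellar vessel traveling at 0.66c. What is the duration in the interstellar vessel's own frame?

Dilated time Δt = 37.54 seconds
γ = 1/√(1 - 0.66²) = 1.331
Δt₀ = Δt/γ = 37.54/1.331 = 28.20 seconds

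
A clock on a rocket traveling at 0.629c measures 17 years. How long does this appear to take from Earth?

Proper time Δt₀ = 17 years
γ = 1/√(1 - 0.629²) = 1.2863
Δt = γΔt₀ = 1.2863 × 17 = 21.87 years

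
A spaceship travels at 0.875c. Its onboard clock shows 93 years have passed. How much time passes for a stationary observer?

Proper time Δt₀ = 93 years
γ = 1/√(1 - 0.875²) = 2.066
Δt = γΔt₀ = 2.066 × 93 = 192.1 years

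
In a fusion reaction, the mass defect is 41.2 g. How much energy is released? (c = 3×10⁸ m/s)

Convert mass defect: Δm = 41.2 g = 0.0412 kg
E = Δm·c² = 0.0412 × (3×10⁸)²
= 0.0412 × 9×10¹⁶ = 3.708×10¹⁵ J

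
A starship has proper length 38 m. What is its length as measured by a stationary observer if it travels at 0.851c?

Proper length L₀ = 38 m
γ = 1/√(1 - 0.851²) = 1.904
L = L₀/γ = 38/1.904 = 19.96 m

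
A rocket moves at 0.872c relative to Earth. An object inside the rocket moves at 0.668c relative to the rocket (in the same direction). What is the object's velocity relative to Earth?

u = (u' + v)/(1 + u'v/c²)
Numerator: 0.668 + 0.872 = 1.54
Denominator: 1 + 0.582496 = 1.582496
u = 1.54/1.582496 = 0.9731c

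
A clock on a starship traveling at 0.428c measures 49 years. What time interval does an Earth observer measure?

Proper time Δt₀ = 49 years
γ = 1/√(1 - 0.428²) = 1.1065
Δt = γΔt₀ = 1.1065 × 49 = 54.22 years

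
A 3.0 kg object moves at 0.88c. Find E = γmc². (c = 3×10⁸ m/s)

γ = 1/√(1 - 0.88²) = 2.1054
mc² = 3.0 × (3×10⁸)² = 2.700×10¹⁷ J
E = γmc² = 2.1054 × 2.700×10¹⁷ = 5.685×10¹⁷ J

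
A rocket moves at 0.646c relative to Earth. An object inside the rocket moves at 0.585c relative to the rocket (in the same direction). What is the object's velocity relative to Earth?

u = (u' + v)/(1 + u'v/c²)
Numerator: 0.585 + 0.646 = 1.231
Denominator: 1 + 0.37791 = 1.37791
u = 1.231/1.37791 = 0.8934c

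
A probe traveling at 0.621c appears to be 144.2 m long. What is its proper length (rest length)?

Contracted length L = 144.2 m
γ = 1/√(1 - 0.621²) = 1.276
L₀ = γL = 1.276 × 144.2 = 184.0 m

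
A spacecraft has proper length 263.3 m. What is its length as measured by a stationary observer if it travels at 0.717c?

Proper length L₀ = 263.3 m
γ = 1/√(1 - 0.717²) = 1.435
L = L₀/γ = 263.3/1.435 = 183.5 m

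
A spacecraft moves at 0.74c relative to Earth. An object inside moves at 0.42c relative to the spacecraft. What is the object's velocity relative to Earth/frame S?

u = (u' + v)/(1 + u'v/c²)
Numerator: 0.42 + 0.74 = 1.16
Denominator: 1 + 0.3108 = 1.3108
u = 1.16/1.3108 = 0.8850c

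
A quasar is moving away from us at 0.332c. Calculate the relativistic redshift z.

β = 0.332
(1+β)/(1-β) = 1.332/0.668 = 1.994
√(1.994) = 1.4121
z = 1.4121 - 1 = 0.4121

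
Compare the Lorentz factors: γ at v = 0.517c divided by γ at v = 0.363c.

γ₁ = 1/√(1 - 0.517²) = 1.168
γ₂ = 1/√(1 - 0.363²) = 1.073
γ₁/γ₂ = 1.168/1.073 = 1.089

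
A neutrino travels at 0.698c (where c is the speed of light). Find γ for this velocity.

v/c = 0.698, so (v/c)² = 0.487204
1 - (v/c)² = 0.512796
γ = 1/√(0.512796) = 1.396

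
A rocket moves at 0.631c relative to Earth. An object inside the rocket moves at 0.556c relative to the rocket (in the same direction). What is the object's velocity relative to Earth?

u = (u' + v)/(1 + u'v/c²)
Numerator: 0.556 + 0.631 = 1.187
Denominator: 1 + 0.350836 = 1.350836
u = 1.187/1.350836 = 0.8787c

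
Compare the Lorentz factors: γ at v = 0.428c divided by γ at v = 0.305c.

γ₁ = 1/√(1 - 0.428²) = 1.1065
γ₂ = 1/√(1 - 0.305²) = 1.0500
γ₁/γ₂ = 1.1065/1.0500 = 1.054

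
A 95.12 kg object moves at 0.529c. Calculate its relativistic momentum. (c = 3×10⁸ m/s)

γ = 1/√(1 - 0.529²) = 1.1784
v = 0.529 × 3×10⁸ = 1.587×10⁸ m/s
p = γmv = 1.1784 × 95.12 × 1.587×10⁸ = 1.779×10¹⁰ kg·m/s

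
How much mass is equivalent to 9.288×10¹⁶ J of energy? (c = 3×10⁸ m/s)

From E = mc², we get m = E/c²
c² = (3×10⁸)² = 9×10¹⁶ m²/s²
m = 9.288×10¹⁶ / 9×10¹⁶ = 1.032 kg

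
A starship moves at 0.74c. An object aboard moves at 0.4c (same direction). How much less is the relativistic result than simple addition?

Classical: u' + v = 0.4 + 0.74 = 1.14c
Relativistic: u = (0.4 + 0.74)/(1 + 0.296) = 1.14/1.296 = 0.8796c
Difference: 1.14 - 0.8796 = 0.2604c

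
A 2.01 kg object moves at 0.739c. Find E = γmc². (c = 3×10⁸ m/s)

γ = 1/√(1 - 0.739²) = 1.484
mc² = 2.01 × (3×10⁸)² = 1.809×10¹⁷ J
E = γmc² = 1.484 × 1.809×10¹⁷ = 2.685×10¹⁷ J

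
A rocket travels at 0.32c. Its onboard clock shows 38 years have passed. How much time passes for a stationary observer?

Proper time Δt₀ = 38 years
γ = 1/√(1 - 0.32²) = 1.0555
Δt = γΔt₀ = 1.0555 × 38 = 40.11 years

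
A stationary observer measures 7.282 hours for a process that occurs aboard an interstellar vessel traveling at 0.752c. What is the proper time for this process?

Dilated time Δt = 7.282 hours
γ = 1/√(1 - 0.752²) = 1.517
Δt₀ = Δt/γ = 7.282/1.517 = 4.800 hours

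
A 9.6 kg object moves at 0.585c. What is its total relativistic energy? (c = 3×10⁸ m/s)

γ = 1/√(1 - 0.585²) = 1.233
mc² = 9.6 × (3×10⁸)² = 8.640×10¹⁷ J
E = γmc² = 1.233 × 8.640×10¹⁷ = 1.065×10¹⁸ J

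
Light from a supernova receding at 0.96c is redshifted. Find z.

β = 0.96
(1+β)/(1-β) = 1.96/0.04 = 49.00
√(49.00) = 7.000
z = 7.000 - 1 = 6.000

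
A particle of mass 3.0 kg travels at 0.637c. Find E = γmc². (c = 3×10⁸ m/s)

γ = 1/√(1 - 0.637²) = 1.29725
mc² = 3.0 × (3×10⁸)² = 2.700×10¹⁷ J
E = γmc² = 1.29725 × 2.700×10¹⁷ = 3.503×10¹⁷ J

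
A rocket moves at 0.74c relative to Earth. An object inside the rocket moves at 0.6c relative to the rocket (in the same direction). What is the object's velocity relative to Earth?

u = (u' + v)/(1 + u'v/c²)
Numerator: 0.6 + 0.74 = 1.34
Denominator: 1 + 0.444 = 1.444
u = 1.34/1.444 = 0.9280c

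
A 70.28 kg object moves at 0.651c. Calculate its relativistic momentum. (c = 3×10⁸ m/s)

γ = 1/√(1 - 0.651²) = 1.317
v = 0.651 × 3×10⁸ = 1.953×10⁸ m/s
p = γmv = 1.317 × 70.28 × 1.953×10⁸ = 1.808×10¹⁰ kg·m/s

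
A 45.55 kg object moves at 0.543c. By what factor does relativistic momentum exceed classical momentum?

p_rel = γmv, p_class = mv
Ratio = γ = 1/√(1 - 0.543²) = 1.191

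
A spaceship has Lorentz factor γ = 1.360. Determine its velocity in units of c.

From γ = 1/√(1 - v²/c²):
1/γ² = 1/1.360² = 0.5407
v²/c² = 1 - 0.5407 = 0.4593
v/c = √(0.4593) = 0.6777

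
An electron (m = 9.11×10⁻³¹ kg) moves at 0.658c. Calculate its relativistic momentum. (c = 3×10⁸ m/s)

γ = 1/√(1 - 0.658²) = 1.328
v = 0.658 × 3×10⁸ = 1.974×10⁸ m/s
p = γmv = 1.328 × 9.11×10⁻³¹ × 1.974×10⁸ = 2.388×10⁻²² kg·m/s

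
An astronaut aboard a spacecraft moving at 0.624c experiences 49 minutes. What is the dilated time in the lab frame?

Proper time Δt₀ = 49 minutes
γ = 1/√(1 - 0.624²) = 1.2797
Δt = γΔt₀ = 1.2797 × 49 = 62.71 minutes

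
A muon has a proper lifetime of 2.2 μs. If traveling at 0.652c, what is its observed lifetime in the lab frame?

Proper lifetime τ₀ = 2.2 μs
γ = 1/√(1 - 0.652²) = 1.319
τ = γτ₀ = 1.319 × 2.2 μs = 2.902 μs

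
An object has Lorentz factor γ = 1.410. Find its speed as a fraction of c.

From γ = 1/√(1 - v²/c²):
1/γ² = 1/1.410² = 0.5030
v²/c² = 1 - 0.5030 = 0.4970
v/c = √(0.4970) = 0.7050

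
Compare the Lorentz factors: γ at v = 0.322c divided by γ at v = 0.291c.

γ₁ = 1/√(1 - 0.322²) = 1.056
γ₂ = 1/√(1 - 0.291²) = 1.045
γ₁/γ₂ = 1.056/1.045 = 1.011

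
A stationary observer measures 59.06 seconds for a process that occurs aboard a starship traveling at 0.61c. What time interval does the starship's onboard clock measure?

Dilated time Δt = 59.06 seconds
γ = 1/√(1 - 0.61²) = 1.262
Δt₀ = Δt/γ = 59.06/1.262 = 46.80 seconds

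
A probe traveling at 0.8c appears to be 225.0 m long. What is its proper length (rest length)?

Contracted length L = 225.0 m
γ = 1/√(1 - 0.8²) = 1.6667
L₀ = γL = 1.6667 × 225.0 = 375.0 m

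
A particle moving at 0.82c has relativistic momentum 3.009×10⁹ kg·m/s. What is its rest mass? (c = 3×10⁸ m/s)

γ = 1/√(1 - 0.82²) = 1.7471
v = 0.82 × 3×10⁸ = 2.460×10⁸ m/s
m = p/(γv) = 3.009×10⁹/(1.7471 × 2.460×10⁸) = 7.001 kg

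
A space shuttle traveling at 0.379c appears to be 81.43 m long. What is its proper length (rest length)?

Contracted length L = 81.43 m
γ = 1/√(1 - 0.379²) = 1.0806
L₀ = γL = 1.0806 × 81.43 = 87.99 m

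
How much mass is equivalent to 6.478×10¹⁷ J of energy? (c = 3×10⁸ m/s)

From E = mc², we get m = E/c²
c² = (3×10⁸)² = 9×10¹⁶ m²/s²
m = 6.478×10¹⁷ / 9×10¹⁶ = 7.198 kg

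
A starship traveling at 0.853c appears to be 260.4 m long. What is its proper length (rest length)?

Contracted length L = 260.4 m
γ = 1/√(1 - 0.853²) = 1.916
L₀ = γL = 1.916 × 260.4 = 498.9 m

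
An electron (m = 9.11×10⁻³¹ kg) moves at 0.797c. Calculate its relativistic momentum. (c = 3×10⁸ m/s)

γ = 1/√(1 - 0.797²) = 1.6557
v = 0.797 × 3×10⁸ = 2.391×10⁸ m/s
p = γmv = 1.6557 × 9.11×10⁻³¹ × 2.391×10⁸ = 3.606×10⁻²² kg·m/s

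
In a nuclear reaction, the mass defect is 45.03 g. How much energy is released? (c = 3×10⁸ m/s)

Convert mass defect: Δm = 45.03 g = 0.04503 kg
E = Δm·c² = 0.04503 × (3×10⁸)²
= 0.04503 × 9×10¹⁶ = 4.053×10¹⁵ J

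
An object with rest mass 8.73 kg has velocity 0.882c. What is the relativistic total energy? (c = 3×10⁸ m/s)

γ = 1/√(1 - 0.882²) = 2.122
mc² = 8.73 × (3×10⁸)² = 7.857×10¹⁷ J
E = γmc² = 2.122 × 7.857×10¹⁷ = 1.667×10¹⁸ J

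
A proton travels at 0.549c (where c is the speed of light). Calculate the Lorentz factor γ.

v/c = 0.549, so (v/c)² = 0.301401
1 - (v/c)² = 0.698599
γ = 1/√(0.698599) = 1.196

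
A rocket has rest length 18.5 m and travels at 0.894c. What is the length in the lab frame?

Proper length L₀ = 18.5 m
γ = 1/√(1 - 0.894²) = 2.232
L = L₀/γ = 18.5/2.232 = 8.289 m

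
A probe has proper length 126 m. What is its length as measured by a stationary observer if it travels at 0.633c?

Proper length L₀ = 126 m
γ = 1/√(1 - 0.633²) = 1.29174
L = L₀/γ = 126/1.29174 = 97.54 m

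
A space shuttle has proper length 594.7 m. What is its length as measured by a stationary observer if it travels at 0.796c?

Proper length L₀ = 594.7 m
γ = 1/√(1 - 0.796²) = 1.652
L = L₀/γ = 594.7/1.652 = 360.0 m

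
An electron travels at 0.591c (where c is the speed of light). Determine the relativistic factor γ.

v/c = 0.591, so (v/c)² = 0.349281
1 - (v/c)² = 0.650719
γ = 1/√(0.650719) = 1.240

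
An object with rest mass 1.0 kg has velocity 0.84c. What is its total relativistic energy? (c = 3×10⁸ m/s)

γ = 1/√(1 - 0.84²) = 1.843
mc² = 1.0 × (3×10⁸)² = 9.000×10¹⁶ J
E = γmc² = 1.843 × 9.000×10¹⁶ = 1.659×10¹⁷ J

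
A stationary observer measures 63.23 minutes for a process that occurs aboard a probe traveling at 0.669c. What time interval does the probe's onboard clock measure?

Dilated time Δt = 63.23 minutes
γ = 1/√(1 - 0.669²) = 1.3454
Δt₀ = Δt/γ = 63.23/1.3454 = 47.00 minutes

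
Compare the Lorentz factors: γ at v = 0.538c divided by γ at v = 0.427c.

γ₁ = 1/√(1 - 0.538²) = 1.1863
γ₂ = 1/√(1 - 0.427²) = 1.1059
γ₁/γ₂ = 1.1863/1.1059 = 1.073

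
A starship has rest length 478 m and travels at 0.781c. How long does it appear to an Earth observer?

Proper length L₀ = 478 m
γ = 1/√(1 - 0.781²) = 1.6012
L = L₀/γ = 478/1.6012 = 298.5 m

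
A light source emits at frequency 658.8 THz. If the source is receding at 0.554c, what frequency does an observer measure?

β = v/c = 0.554
(1-β)/(1+β) = 0.446/1.554 = 0.2870
Doppler factor = √(0.2870) = 0.5357
f_obs = 658.8 × 0.5357 = 352.9 THz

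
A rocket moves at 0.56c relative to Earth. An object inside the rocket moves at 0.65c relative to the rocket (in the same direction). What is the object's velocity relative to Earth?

u = (u' + v)/(1 + u'v/c²)
Numerator: 0.65 + 0.56 = 1.21
Denominator: 1 + 0.364 = 1.364
u = 1.21/1.364 = 0.8871c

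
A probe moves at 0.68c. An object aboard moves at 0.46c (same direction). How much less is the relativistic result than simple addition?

Classical: u' + v = 0.46 + 0.68 = 1.14c
Relativistic: u = (0.46 + 0.68)/(1 + 0.3128) = 1.14/1.3128 = 0.8684c
Difference: 1.14 - 0.8684 = 0.2716c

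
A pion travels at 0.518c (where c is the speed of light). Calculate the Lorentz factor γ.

v/c = 0.518, so (v/c)² = 0.268324
1 - (v/c)² = 0.731676
γ = 1/√(0.731676) = 1.169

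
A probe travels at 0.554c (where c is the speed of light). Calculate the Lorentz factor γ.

v/c = 0.554, so (v/c)² = 0.306916
1 - (v/c)² = 0.693084
γ = 1/√(0.693084) = 1.201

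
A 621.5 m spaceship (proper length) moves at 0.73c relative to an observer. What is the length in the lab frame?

Proper length L₀ = 621.5 m
γ = 1/√(1 - 0.73²) = 1.463
L = L₀/γ = 621.5/1.463 = 424.8 m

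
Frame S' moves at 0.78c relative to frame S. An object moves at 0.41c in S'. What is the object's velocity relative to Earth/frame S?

u = (u' + v)/(1 + u'v/c²)
Numerator: 0.41 + 0.78 = 1.19
Denominator: 1 + 0.3198 = 1.3198
u = 1.19/1.3198 = 0.9017c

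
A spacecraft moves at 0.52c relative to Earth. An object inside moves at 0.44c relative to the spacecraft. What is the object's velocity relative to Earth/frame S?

u = (u' + v)/(1 + u'v/c²)
Numerator: 0.44 + 0.52 = 0.96
Denominator: 1 + 0.2288 = 1.2288
u = 0.96/1.2288 = 0.7813c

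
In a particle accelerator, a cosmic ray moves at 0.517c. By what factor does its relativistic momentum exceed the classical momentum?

p_rel = γmv, p_class = mv
Ratio = γ = 1/√(1 - 0.517²)
= 1/√(0.732711) = 1.168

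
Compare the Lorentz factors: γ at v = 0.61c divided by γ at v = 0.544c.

γ₁ = 1/√(1 - 0.61²) = 1.262
γ₂ = 1/√(1 - 0.544²) = 1.192
γ₁/γ₂ = 1.262/1.192 = 1.059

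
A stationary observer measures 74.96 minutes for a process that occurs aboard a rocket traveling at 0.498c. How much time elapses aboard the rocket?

Dilated time Δt = 74.96 minutes
γ = 1/√(1 - 0.498²) = 1.1532
Δt₀ = Δt/γ = 74.96/1.1532 = 65.00 minutes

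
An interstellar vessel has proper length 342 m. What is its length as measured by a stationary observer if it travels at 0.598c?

Proper length L₀ = 342 m
γ = 1/√(1 - 0.598²) = 1.2477
L = L₀/γ = 342/1.2477 = 274.1 m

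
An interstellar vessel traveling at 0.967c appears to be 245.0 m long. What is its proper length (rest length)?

Contracted length L = 245.0 m
γ = 1/√(1 - 0.967²) = 3.925
L₀ = γL = 3.925 × 245.0 = 961.6 m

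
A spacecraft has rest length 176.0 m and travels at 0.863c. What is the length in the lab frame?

Proper length L₀ = 176.0 m
γ = 1/√(1 - 0.863²) = 1.9794
L = L₀/γ = 176.0/1.9794 = 88.92 m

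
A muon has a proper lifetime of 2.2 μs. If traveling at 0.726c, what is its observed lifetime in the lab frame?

Proper lifetime τ₀ = 2.2 μs
γ = 1/√(1 - 0.726²) = 1.454
τ = γτ₀ = 1.454 × 2.2 μs = 3.199 μs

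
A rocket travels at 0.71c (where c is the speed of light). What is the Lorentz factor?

v/c = 0.71, so (v/c)² = 0.5041
1 - (v/c)² = 0.4959
γ = 1/√(0.4959) = 1.420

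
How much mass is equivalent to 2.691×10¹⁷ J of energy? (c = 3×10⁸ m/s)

From E = mc², we get m = E/c²
c² = (3×10⁸)² = 9×10¹⁶ m²/s²
m = 2.691×10¹⁷ / 9×10¹⁶ = 2.990 kg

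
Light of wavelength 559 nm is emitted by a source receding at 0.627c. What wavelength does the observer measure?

β = 0.627
Wavelength Doppler factor = √(1.627/0.373) = √(4.362) = 2.0885
λ_obs = 559 × 2.0885 = 1167 nm (redshift)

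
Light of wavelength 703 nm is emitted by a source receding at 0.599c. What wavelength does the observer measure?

β = 0.599
Wavelength Doppler factor = √(1.599/0.401) = √(3.988) = 1.997
λ_obs = 703 × 1.997 = 1404 nm (redshift)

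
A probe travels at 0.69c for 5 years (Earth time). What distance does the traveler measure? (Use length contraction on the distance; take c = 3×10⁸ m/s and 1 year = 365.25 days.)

Earth distance: d = v × t = 0.69c × 5 yr = 3.2662×10¹⁶ m
γ = 1.3816
d' = d/γ = 3.2662×10¹⁶/1.3816 = 2.364×10¹⁶ m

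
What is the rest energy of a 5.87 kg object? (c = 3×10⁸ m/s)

c² = (3×10⁸)² = 9.000×10¹⁶ m²/s²
E₀ = mc² = 5.87 × 9.000×10¹⁶ = 5.283×10¹⁷ J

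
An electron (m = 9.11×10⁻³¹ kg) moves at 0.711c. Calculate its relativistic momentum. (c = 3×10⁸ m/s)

γ = 1/√(1 - 0.711²) = 1.422
v = 0.711 × 3×10⁸ = 2.133×10⁸ m/s
p = γmv = 1.422 × 9.11×10⁻³¹ × 2.133×10⁸ = 2.763×10⁻²² kg·m/s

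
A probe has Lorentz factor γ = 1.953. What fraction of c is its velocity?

From γ = 1/√(1 - v²/c²):
1/γ² = 1/1.953² = 0.2622
v²/c² = 1 - 0.2622 = 0.7378
v/c = √(0.7378) = 0.8590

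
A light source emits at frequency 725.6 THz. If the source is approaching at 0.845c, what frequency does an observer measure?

β = v/c = 0.845
(1+β)/(1-β) = 1.845/0.155 = 11.90
Doppler factor = √(11.90) = 3.450
f_obs = 725.6 × 3.450 = 2503 THz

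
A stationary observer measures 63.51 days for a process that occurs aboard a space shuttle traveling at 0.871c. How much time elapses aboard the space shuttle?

Dilated time Δt = 63.51 days
γ = 1/√(1 - 0.871²) = 2.0355
Δt₀ = Δt/γ = 63.51/2.0355 = 31.20 days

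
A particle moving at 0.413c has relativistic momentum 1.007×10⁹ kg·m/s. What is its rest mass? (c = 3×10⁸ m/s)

γ = 1/√(1 - 0.413²) = 1.098
v = 0.413 × 3×10⁸ = 1.239×10⁸ m/s
m = p/(γv) = 1.007×10⁹/(1.098 × 1.239×10⁸) = 7.402 kg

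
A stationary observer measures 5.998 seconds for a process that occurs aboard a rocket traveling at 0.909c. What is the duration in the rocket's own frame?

Dilated time Δt = 5.998 seconds
γ = 1/√(1 - 0.909²) = 2.399
Δt₀ = Δt/γ = 5.998/2.399 = 2.500 seconds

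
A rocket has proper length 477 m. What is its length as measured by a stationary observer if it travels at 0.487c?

Proper length L₀ = 477 m
γ = 1/√(1 - 0.487²) = 1.145
L = L₀/γ = 477/1.145 = 416.6 m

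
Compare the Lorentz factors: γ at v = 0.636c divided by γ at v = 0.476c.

γ₁ = 1/√(1 - 0.636²) = 1.296
γ₂ = 1/√(1 - 0.476²) = 1.137
γ₁/γ₂ = 1.296/1.137 = 1.140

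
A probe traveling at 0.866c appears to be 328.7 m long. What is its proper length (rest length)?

Contracted length L = 328.7 m
γ = 1/√(1 - 0.866²) = 1.9998
L₀ = γL = 1.9998 × 328.7 = 657.3 m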